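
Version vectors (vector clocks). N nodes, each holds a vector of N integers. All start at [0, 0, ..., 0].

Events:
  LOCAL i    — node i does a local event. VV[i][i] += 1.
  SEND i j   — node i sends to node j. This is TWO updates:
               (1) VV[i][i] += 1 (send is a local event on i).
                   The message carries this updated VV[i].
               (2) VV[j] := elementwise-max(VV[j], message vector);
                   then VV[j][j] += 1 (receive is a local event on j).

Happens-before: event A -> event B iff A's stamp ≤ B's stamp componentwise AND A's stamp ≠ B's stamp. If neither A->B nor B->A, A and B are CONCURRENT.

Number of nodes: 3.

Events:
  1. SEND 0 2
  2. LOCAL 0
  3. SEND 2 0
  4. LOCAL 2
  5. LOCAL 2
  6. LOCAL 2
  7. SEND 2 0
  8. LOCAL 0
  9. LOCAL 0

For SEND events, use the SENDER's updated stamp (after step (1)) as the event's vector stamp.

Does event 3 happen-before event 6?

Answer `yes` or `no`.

Answer: yes

Derivation:
Initial: VV[0]=[0, 0, 0]
Initial: VV[1]=[0, 0, 0]
Initial: VV[2]=[0, 0, 0]
Event 1: SEND 0->2: VV[0][0]++ -> VV[0]=[1, 0, 0], msg_vec=[1, 0, 0]; VV[2]=max(VV[2],msg_vec) then VV[2][2]++ -> VV[2]=[1, 0, 1]
Event 2: LOCAL 0: VV[0][0]++ -> VV[0]=[2, 0, 0]
Event 3: SEND 2->0: VV[2][2]++ -> VV[2]=[1, 0, 2], msg_vec=[1, 0, 2]; VV[0]=max(VV[0],msg_vec) then VV[0][0]++ -> VV[0]=[3, 0, 2]
Event 4: LOCAL 2: VV[2][2]++ -> VV[2]=[1, 0, 3]
Event 5: LOCAL 2: VV[2][2]++ -> VV[2]=[1, 0, 4]
Event 6: LOCAL 2: VV[2][2]++ -> VV[2]=[1, 0, 5]
Event 7: SEND 2->0: VV[2][2]++ -> VV[2]=[1, 0, 6], msg_vec=[1, 0, 6]; VV[0]=max(VV[0],msg_vec) then VV[0][0]++ -> VV[0]=[4, 0, 6]
Event 8: LOCAL 0: VV[0][0]++ -> VV[0]=[5, 0, 6]
Event 9: LOCAL 0: VV[0][0]++ -> VV[0]=[6, 0, 6]
Event 3 stamp: [1, 0, 2]
Event 6 stamp: [1, 0, 5]
[1, 0, 2] <= [1, 0, 5]? True. Equal? False. Happens-before: True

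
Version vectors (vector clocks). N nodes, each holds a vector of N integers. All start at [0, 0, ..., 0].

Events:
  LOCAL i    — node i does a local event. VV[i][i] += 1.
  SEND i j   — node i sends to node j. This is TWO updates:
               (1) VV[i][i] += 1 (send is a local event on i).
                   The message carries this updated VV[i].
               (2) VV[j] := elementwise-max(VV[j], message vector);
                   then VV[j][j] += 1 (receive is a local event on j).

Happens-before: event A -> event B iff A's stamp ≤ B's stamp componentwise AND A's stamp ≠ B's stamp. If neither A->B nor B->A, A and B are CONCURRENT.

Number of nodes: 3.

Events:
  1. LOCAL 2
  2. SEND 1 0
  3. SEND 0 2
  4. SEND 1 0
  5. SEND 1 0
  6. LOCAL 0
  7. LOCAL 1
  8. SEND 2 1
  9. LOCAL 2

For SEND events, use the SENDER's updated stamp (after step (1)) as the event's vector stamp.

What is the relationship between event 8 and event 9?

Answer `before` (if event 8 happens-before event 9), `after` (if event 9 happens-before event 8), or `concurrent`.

Initial: VV[0]=[0, 0, 0]
Initial: VV[1]=[0, 0, 0]
Initial: VV[2]=[0, 0, 0]
Event 1: LOCAL 2: VV[2][2]++ -> VV[2]=[0, 0, 1]
Event 2: SEND 1->0: VV[1][1]++ -> VV[1]=[0, 1, 0], msg_vec=[0, 1, 0]; VV[0]=max(VV[0],msg_vec) then VV[0][0]++ -> VV[0]=[1, 1, 0]
Event 3: SEND 0->2: VV[0][0]++ -> VV[0]=[2, 1, 0], msg_vec=[2, 1, 0]; VV[2]=max(VV[2],msg_vec) then VV[2][2]++ -> VV[2]=[2, 1, 2]
Event 4: SEND 1->0: VV[1][1]++ -> VV[1]=[0, 2, 0], msg_vec=[0, 2, 0]; VV[0]=max(VV[0],msg_vec) then VV[0][0]++ -> VV[0]=[3, 2, 0]
Event 5: SEND 1->0: VV[1][1]++ -> VV[1]=[0, 3, 0], msg_vec=[0, 3, 0]; VV[0]=max(VV[0],msg_vec) then VV[0][0]++ -> VV[0]=[4, 3, 0]
Event 6: LOCAL 0: VV[0][0]++ -> VV[0]=[5, 3, 0]
Event 7: LOCAL 1: VV[1][1]++ -> VV[1]=[0, 4, 0]
Event 8: SEND 2->1: VV[2][2]++ -> VV[2]=[2, 1, 3], msg_vec=[2, 1, 3]; VV[1]=max(VV[1],msg_vec) then VV[1][1]++ -> VV[1]=[2, 5, 3]
Event 9: LOCAL 2: VV[2][2]++ -> VV[2]=[2, 1, 4]
Event 8 stamp: [2, 1, 3]
Event 9 stamp: [2, 1, 4]
[2, 1, 3] <= [2, 1, 4]? True
[2, 1, 4] <= [2, 1, 3]? False
Relation: before

Answer: before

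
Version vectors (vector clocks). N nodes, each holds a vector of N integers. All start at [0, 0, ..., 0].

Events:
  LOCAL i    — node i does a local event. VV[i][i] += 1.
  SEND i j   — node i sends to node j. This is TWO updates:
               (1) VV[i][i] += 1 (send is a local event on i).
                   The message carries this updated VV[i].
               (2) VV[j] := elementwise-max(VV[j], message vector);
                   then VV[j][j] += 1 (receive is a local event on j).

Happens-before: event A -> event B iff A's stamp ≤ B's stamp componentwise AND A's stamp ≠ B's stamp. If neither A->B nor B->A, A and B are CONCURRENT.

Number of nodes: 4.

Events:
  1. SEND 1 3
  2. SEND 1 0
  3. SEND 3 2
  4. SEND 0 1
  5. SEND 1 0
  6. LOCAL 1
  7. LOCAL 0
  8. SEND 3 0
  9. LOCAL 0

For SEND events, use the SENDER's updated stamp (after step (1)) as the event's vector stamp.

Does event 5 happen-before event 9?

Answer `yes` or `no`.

Initial: VV[0]=[0, 0, 0, 0]
Initial: VV[1]=[0, 0, 0, 0]
Initial: VV[2]=[0, 0, 0, 0]
Initial: VV[3]=[0, 0, 0, 0]
Event 1: SEND 1->3: VV[1][1]++ -> VV[1]=[0, 1, 0, 0], msg_vec=[0, 1, 0, 0]; VV[3]=max(VV[3],msg_vec) then VV[3][3]++ -> VV[3]=[0, 1, 0, 1]
Event 2: SEND 1->0: VV[1][1]++ -> VV[1]=[0, 2, 0, 0], msg_vec=[0, 2, 0, 0]; VV[0]=max(VV[0],msg_vec) then VV[0][0]++ -> VV[0]=[1, 2, 0, 0]
Event 3: SEND 3->2: VV[3][3]++ -> VV[3]=[0, 1, 0, 2], msg_vec=[0, 1, 0, 2]; VV[2]=max(VV[2],msg_vec) then VV[2][2]++ -> VV[2]=[0, 1, 1, 2]
Event 4: SEND 0->1: VV[0][0]++ -> VV[0]=[2, 2, 0, 0], msg_vec=[2, 2, 0, 0]; VV[1]=max(VV[1],msg_vec) then VV[1][1]++ -> VV[1]=[2, 3, 0, 0]
Event 5: SEND 1->0: VV[1][1]++ -> VV[1]=[2, 4, 0, 0], msg_vec=[2, 4, 0, 0]; VV[0]=max(VV[0],msg_vec) then VV[0][0]++ -> VV[0]=[3, 4, 0, 0]
Event 6: LOCAL 1: VV[1][1]++ -> VV[1]=[2, 5, 0, 0]
Event 7: LOCAL 0: VV[0][0]++ -> VV[0]=[4, 4, 0, 0]
Event 8: SEND 3->0: VV[3][3]++ -> VV[3]=[0, 1, 0, 3], msg_vec=[0, 1, 0, 3]; VV[0]=max(VV[0],msg_vec) then VV[0][0]++ -> VV[0]=[5, 4, 0, 3]
Event 9: LOCAL 0: VV[0][0]++ -> VV[0]=[6, 4, 0, 3]
Event 5 stamp: [2, 4, 0, 0]
Event 9 stamp: [6, 4, 0, 3]
[2, 4, 0, 0] <= [6, 4, 0, 3]? True. Equal? False. Happens-before: True

Answer: yes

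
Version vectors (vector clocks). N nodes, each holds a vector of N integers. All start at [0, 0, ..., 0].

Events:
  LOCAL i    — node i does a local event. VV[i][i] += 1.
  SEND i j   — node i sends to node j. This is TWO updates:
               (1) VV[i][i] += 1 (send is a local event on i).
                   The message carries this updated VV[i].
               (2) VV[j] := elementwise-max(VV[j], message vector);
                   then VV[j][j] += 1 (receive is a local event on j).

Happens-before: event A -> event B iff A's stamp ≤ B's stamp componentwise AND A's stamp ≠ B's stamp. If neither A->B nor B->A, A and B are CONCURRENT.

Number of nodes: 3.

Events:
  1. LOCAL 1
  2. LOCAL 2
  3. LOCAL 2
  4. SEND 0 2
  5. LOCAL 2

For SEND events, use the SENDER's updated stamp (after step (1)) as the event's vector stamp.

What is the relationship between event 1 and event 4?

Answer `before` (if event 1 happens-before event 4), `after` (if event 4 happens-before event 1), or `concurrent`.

Answer: concurrent

Derivation:
Initial: VV[0]=[0, 0, 0]
Initial: VV[1]=[0, 0, 0]
Initial: VV[2]=[0, 0, 0]
Event 1: LOCAL 1: VV[1][1]++ -> VV[1]=[0, 1, 0]
Event 2: LOCAL 2: VV[2][2]++ -> VV[2]=[0, 0, 1]
Event 3: LOCAL 2: VV[2][2]++ -> VV[2]=[0, 0, 2]
Event 4: SEND 0->2: VV[0][0]++ -> VV[0]=[1, 0, 0], msg_vec=[1, 0, 0]; VV[2]=max(VV[2],msg_vec) then VV[2][2]++ -> VV[2]=[1, 0, 3]
Event 5: LOCAL 2: VV[2][2]++ -> VV[2]=[1, 0, 4]
Event 1 stamp: [0, 1, 0]
Event 4 stamp: [1, 0, 0]
[0, 1, 0] <= [1, 0, 0]? False
[1, 0, 0] <= [0, 1, 0]? False
Relation: concurrent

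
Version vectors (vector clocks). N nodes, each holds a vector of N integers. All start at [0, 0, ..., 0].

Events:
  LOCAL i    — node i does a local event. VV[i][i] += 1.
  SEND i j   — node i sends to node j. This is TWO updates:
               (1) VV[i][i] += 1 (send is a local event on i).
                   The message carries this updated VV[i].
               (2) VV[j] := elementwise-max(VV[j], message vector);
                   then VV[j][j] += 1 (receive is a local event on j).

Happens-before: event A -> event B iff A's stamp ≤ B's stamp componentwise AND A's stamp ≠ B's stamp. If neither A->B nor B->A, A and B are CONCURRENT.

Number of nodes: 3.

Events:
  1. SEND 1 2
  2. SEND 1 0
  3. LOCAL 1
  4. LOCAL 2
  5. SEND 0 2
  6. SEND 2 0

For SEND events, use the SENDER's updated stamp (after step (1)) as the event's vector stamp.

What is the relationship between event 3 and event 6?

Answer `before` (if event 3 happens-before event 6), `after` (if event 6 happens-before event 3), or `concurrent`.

Initial: VV[0]=[0, 0, 0]
Initial: VV[1]=[0, 0, 0]
Initial: VV[2]=[0, 0, 0]
Event 1: SEND 1->2: VV[1][1]++ -> VV[1]=[0, 1, 0], msg_vec=[0, 1, 0]; VV[2]=max(VV[2],msg_vec) then VV[2][2]++ -> VV[2]=[0, 1, 1]
Event 2: SEND 1->0: VV[1][1]++ -> VV[1]=[0, 2, 0], msg_vec=[0, 2, 0]; VV[0]=max(VV[0],msg_vec) then VV[0][0]++ -> VV[0]=[1, 2, 0]
Event 3: LOCAL 1: VV[1][1]++ -> VV[1]=[0, 3, 0]
Event 4: LOCAL 2: VV[2][2]++ -> VV[2]=[0, 1, 2]
Event 5: SEND 0->2: VV[0][0]++ -> VV[0]=[2, 2, 0], msg_vec=[2, 2, 0]; VV[2]=max(VV[2],msg_vec) then VV[2][2]++ -> VV[2]=[2, 2, 3]
Event 6: SEND 2->0: VV[2][2]++ -> VV[2]=[2, 2, 4], msg_vec=[2, 2, 4]; VV[0]=max(VV[0],msg_vec) then VV[0][0]++ -> VV[0]=[3, 2, 4]
Event 3 stamp: [0, 3, 0]
Event 6 stamp: [2, 2, 4]
[0, 3, 0] <= [2, 2, 4]? False
[2, 2, 4] <= [0, 3, 0]? False
Relation: concurrent

Answer: concurrent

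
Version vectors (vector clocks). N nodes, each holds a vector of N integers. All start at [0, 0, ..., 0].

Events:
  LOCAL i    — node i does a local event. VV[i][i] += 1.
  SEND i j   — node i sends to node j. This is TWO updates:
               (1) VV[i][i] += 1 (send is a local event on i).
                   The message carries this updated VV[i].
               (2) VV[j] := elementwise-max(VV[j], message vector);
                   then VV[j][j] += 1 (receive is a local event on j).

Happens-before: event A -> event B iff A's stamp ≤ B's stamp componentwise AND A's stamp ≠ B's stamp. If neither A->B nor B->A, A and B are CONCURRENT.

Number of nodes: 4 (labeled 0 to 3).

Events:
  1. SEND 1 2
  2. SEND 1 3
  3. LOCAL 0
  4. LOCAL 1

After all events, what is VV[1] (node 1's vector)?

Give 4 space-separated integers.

Answer: 0 3 0 0

Derivation:
Initial: VV[0]=[0, 0, 0, 0]
Initial: VV[1]=[0, 0, 0, 0]
Initial: VV[2]=[0, 0, 0, 0]
Initial: VV[3]=[0, 0, 0, 0]
Event 1: SEND 1->2: VV[1][1]++ -> VV[1]=[0, 1, 0, 0], msg_vec=[0, 1, 0, 0]; VV[2]=max(VV[2],msg_vec) then VV[2][2]++ -> VV[2]=[0, 1, 1, 0]
Event 2: SEND 1->3: VV[1][1]++ -> VV[1]=[0, 2, 0, 0], msg_vec=[0, 2, 0, 0]; VV[3]=max(VV[3],msg_vec) then VV[3][3]++ -> VV[3]=[0, 2, 0, 1]
Event 3: LOCAL 0: VV[0][0]++ -> VV[0]=[1, 0, 0, 0]
Event 4: LOCAL 1: VV[1][1]++ -> VV[1]=[0, 3, 0, 0]
Final vectors: VV[0]=[1, 0, 0, 0]; VV[1]=[0, 3, 0, 0]; VV[2]=[0, 1, 1, 0]; VV[3]=[0, 2, 0, 1]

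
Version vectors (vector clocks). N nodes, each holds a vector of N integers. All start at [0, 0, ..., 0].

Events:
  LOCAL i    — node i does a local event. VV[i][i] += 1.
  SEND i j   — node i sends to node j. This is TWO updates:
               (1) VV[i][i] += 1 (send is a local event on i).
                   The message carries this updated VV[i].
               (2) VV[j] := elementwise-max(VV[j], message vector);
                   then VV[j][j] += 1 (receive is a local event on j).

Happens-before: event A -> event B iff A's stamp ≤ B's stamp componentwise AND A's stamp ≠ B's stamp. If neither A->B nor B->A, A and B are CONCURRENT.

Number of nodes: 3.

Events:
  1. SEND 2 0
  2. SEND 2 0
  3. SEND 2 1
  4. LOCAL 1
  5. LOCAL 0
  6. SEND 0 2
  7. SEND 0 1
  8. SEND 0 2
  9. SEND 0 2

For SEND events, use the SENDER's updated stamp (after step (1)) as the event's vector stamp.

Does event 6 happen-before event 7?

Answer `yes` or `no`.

Initial: VV[0]=[0, 0, 0]
Initial: VV[1]=[0, 0, 0]
Initial: VV[2]=[0, 0, 0]
Event 1: SEND 2->0: VV[2][2]++ -> VV[2]=[0, 0, 1], msg_vec=[0, 0, 1]; VV[0]=max(VV[0],msg_vec) then VV[0][0]++ -> VV[0]=[1, 0, 1]
Event 2: SEND 2->0: VV[2][2]++ -> VV[2]=[0, 0, 2], msg_vec=[0, 0, 2]; VV[0]=max(VV[0],msg_vec) then VV[0][0]++ -> VV[0]=[2, 0, 2]
Event 3: SEND 2->1: VV[2][2]++ -> VV[2]=[0, 0, 3], msg_vec=[0, 0, 3]; VV[1]=max(VV[1],msg_vec) then VV[1][1]++ -> VV[1]=[0, 1, 3]
Event 4: LOCAL 1: VV[1][1]++ -> VV[1]=[0, 2, 3]
Event 5: LOCAL 0: VV[0][0]++ -> VV[0]=[3, 0, 2]
Event 6: SEND 0->2: VV[0][0]++ -> VV[0]=[4, 0, 2], msg_vec=[4, 0, 2]; VV[2]=max(VV[2],msg_vec) then VV[2][2]++ -> VV[2]=[4, 0, 4]
Event 7: SEND 0->1: VV[0][0]++ -> VV[0]=[5, 0, 2], msg_vec=[5, 0, 2]; VV[1]=max(VV[1],msg_vec) then VV[1][1]++ -> VV[1]=[5, 3, 3]
Event 8: SEND 0->2: VV[0][0]++ -> VV[0]=[6, 0, 2], msg_vec=[6, 0, 2]; VV[2]=max(VV[2],msg_vec) then VV[2][2]++ -> VV[2]=[6, 0, 5]
Event 9: SEND 0->2: VV[0][0]++ -> VV[0]=[7, 0, 2], msg_vec=[7, 0, 2]; VV[2]=max(VV[2],msg_vec) then VV[2][2]++ -> VV[2]=[7, 0, 6]
Event 6 stamp: [4, 0, 2]
Event 7 stamp: [5, 0, 2]
[4, 0, 2] <= [5, 0, 2]? True. Equal? False. Happens-before: True

Answer: yes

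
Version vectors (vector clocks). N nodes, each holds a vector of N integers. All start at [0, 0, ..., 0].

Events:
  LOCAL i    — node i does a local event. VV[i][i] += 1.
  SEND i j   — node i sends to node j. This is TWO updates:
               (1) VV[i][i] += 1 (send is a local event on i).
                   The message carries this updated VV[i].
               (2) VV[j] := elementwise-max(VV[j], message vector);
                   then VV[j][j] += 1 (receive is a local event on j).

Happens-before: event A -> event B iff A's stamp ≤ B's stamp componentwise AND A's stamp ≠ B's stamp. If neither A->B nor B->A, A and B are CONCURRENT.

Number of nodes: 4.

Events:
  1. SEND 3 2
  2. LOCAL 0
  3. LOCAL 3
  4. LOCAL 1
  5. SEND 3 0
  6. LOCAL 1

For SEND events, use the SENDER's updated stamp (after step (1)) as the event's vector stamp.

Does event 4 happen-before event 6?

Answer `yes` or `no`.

Initial: VV[0]=[0, 0, 0, 0]
Initial: VV[1]=[0, 0, 0, 0]
Initial: VV[2]=[0, 0, 0, 0]
Initial: VV[3]=[0, 0, 0, 0]
Event 1: SEND 3->2: VV[3][3]++ -> VV[3]=[0, 0, 0, 1], msg_vec=[0, 0, 0, 1]; VV[2]=max(VV[2],msg_vec) then VV[2][2]++ -> VV[2]=[0, 0, 1, 1]
Event 2: LOCAL 0: VV[0][0]++ -> VV[0]=[1, 0, 0, 0]
Event 3: LOCAL 3: VV[3][3]++ -> VV[3]=[0, 0, 0, 2]
Event 4: LOCAL 1: VV[1][1]++ -> VV[1]=[0, 1, 0, 0]
Event 5: SEND 3->0: VV[3][3]++ -> VV[3]=[0, 0, 0, 3], msg_vec=[0, 0, 0, 3]; VV[0]=max(VV[0],msg_vec) then VV[0][0]++ -> VV[0]=[2, 0, 0, 3]
Event 6: LOCAL 1: VV[1][1]++ -> VV[1]=[0, 2, 0, 0]
Event 4 stamp: [0, 1, 0, 0]
Event 6 stamp: [0, 2, 0, 0]
[0, 1, 0, 0] <= [0, 2, 0, 0]? True. Equal? False. Happens-before: True

Answer: yes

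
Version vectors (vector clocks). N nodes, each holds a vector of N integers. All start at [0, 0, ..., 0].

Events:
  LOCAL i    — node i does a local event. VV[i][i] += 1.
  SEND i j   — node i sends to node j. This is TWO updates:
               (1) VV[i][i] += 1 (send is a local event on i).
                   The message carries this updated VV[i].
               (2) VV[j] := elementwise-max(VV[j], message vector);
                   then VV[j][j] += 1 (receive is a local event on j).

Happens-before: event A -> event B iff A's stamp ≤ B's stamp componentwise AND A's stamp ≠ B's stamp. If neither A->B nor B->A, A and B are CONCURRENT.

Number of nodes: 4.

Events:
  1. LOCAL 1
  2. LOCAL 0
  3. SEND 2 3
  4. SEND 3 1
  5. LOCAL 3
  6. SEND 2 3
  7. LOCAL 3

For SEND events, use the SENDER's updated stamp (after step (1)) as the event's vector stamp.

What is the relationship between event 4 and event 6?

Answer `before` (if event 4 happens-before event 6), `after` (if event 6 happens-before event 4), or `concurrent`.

Initial: VV[0]=[0, 0, 0, 0]
Initial: VV[1]=[0, 0, 0, 0]
Initial: VV[2]=[0, 0, 0, 0]
Initial: VV[3]=[0, 0, 0, 0]
Event 1: LOCAL 1: VV[1][1]++ -> VV[1]=[0, 1, 0, 0]
Event 2: LOCAL 0: VV[0][0]++ -> VV[0]=[1, 0, 0, 0]
Event 3: SEND 2->3: VV[2][2]++ -> VV[2]=[0, 0, 1, 0], msg_vec=[0, 0, 1, 0]; VV[3]=max(VV[3],msg_vec) then VV[3][3]++ -> VV[3]=[0, 0, 1, 1]
Event 4: SEND 3->1: VV[3][3]++ -> VV[3]=[0, 0, 1, 2], msg_vec=[0, 0, 1, 2]; VV[1]=max(VV[1],msg_vec) then VV[1][1]++ -> VV[1]=[0, 2, 1, 2]
Event 5: LOCAL 3: VV[3][3]++ -> VV[3]=[0, 0, 1, 3]
Event 6: SEND 2->3: VV[2][2]++ -> VV[2]=[0, 0, 2, 0], msg_vec=[0, 0, 2, 0]; VV[3]=max(VV[3],msg_vec) then VV[3][3]++ -> VV[3]=[0, 0, 2, 4]
Event 7: LOCAL 3: VV[3][3]++ -> VV[3]=[0, 0, 2, 5]
Event 4 stamp: [0, 0, 1, 2]
Event 6 stamp: [0, 0, 2, 0]
[0, 0, 1, 2] <= [0, 0, 2, 0]? False
[0, 0, 2, 0] <= [0, 0, 1, 2]? False
Relation: concurrent

Answer: concurrent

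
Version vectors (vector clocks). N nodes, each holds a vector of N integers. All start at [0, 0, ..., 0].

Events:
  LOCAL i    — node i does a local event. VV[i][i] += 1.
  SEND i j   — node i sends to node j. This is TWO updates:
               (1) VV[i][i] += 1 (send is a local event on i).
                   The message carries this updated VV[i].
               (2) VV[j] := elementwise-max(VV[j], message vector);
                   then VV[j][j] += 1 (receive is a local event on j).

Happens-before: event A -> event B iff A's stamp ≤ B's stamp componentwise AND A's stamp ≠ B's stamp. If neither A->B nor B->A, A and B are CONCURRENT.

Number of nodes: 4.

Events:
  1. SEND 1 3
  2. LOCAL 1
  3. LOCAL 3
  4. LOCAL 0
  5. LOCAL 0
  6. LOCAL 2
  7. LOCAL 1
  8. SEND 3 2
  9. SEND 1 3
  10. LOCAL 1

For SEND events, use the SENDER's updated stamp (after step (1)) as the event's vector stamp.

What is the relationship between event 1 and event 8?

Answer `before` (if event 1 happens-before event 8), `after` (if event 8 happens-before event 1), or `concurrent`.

Initial: VV[0]=[0, 0, 0, 0]
Initial: VV[1]=[0, 0, 0, 0]
Initial: VV[2]=[0, 0, 0, 0]
Initial: VV[3]=[0, 0, 0, 0]
Event 1: SEND 1->3: VV[1][1]++ -> VV[1]=[0, 1, 0, 0], msg_vec=[0, 1, 0, 0]; VV[3]=max(VV[3],msg_vec) then VV[3][3]++ -> VV[3]=[0, 1, 0, 1]
Event 2: LOCAL 1: VV[1][1]++ -> VV[1]=[0, 2, 0, 0]
Event 3: LOCAL 3: VV[3][3]++ -> VV[3]=[0, 1, 0, 2]
Event 4: LOCAL 0: VV[0][0]++ -> VV[0]=[1, 0, 0, 0]
Event 5: LOCAL 0: VV[0][0]++ -> VV[0]=[2, 0, 0, 0]
Event 6: LOCAL 2: VV[2][2]++ -> VV[2]=[0, 0, 1, 0]
Event 7: LOCAL 1: VV[1][1]++ -> VV[1]=[0, 3, 0, 0]
Event 8: SEND 3->2: VV[3][3]++ -> VV[3]=[0, 1, 0, 3], msg_vec=[0, 1, 0, 3]; VV[2]=max(VV[2],msg_vec) then VV[2][2]++ -> VV[2]=[0, 1, 2, 3]
Event 9: SEND 1->3: VV[1][1]++ -> VV[1]=[0, 4, 0, 0], msg_vec=[0, 4, 0, 0]; VV[3]=max(VV[3],msg_vec) then VV[3][3]++ -> VV[3]=[0, 4, 0, 4]
Event 10: LOCAL 1: VV[1][1]++ -> VV[1]=[0, 5, 0, 0]
Event 1 stamp: [0, 1, 0, 0]
Event 8 stamp: [0, 1, 0, 3]
[0, 1, 0, 0] <= [0, 1, 0, 3]? True
[0, 1, 0, 3] <= [0, 1, 0, 0]? False
Relation: before

Answer: before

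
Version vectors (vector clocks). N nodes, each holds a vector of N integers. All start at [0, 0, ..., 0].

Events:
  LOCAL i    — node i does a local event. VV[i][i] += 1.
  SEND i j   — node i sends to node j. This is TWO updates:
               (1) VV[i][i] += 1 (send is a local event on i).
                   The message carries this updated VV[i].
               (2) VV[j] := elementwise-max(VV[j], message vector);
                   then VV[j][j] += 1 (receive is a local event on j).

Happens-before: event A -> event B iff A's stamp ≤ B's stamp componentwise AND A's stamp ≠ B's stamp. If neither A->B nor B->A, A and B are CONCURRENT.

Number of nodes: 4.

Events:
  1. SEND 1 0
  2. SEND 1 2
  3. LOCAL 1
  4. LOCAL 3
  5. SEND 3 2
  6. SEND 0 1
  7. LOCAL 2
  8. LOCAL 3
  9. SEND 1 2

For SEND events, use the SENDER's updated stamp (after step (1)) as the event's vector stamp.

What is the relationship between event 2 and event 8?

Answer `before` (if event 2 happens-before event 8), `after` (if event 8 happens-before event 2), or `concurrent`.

Initial: VV[0]=[0, 0, 0, 0]
Initial: VV[1]=[0, 0, 0, 0]
Initial: VV[2]=[0, 0, 0, 0]
Initial: VV[3]=[0, 0, 0, 0]
Event 1: SEND 1->0: VV[1][1]++ -> VV[1]=[0, 1, 0, 0], msg_vec=[0, 1, 0, 0]; VV[0]=max(VV[0],msg_vec) then VV[0][0]++ -> VV[0]=[1, 1, 0, 0]
Event 2: SEND 1->2: VV[1][1]++ -> VV[1]=[0, 2, 0, 0], msg_vec=[0, 2, 0, 0]; VV[2]=max(VV[2],msg_vec) then VV[2][2]++ -> VV[2]=[0, 2, 1, 0]
Event 3: LOCAL 1: VV[1][1]++ -> VV[1]=[0, 3, 0, 0]
Event 4: LOCAL 3: VV[3][3]++ -> VV[3]=[0, 0, 0, 1]
Event 5: SEND 3->2: VV[3][3]++ -> VV[3]=[0, 0, 0, 2], msg_vec=[0, 0, 0, 2]; VV[2]=max(VV[2],msg_vec) then VV[2][2]++ -> VV[2]=[0, 2, 2, 2]
Event 6: SEND 0->1: VV[0][0]++ -> VV[0]=[2, 1, 0, 0], msg_vec=[2, 1, 0, 0]; VV[1]=max(VV[1],msg_vec) then VV[1][1]++ -> VV[1]=[2, 4, 0, 0]
Event 7: LOCAL 2: VV[2][2]++ -> VV[2]=[0, 2, 3, 2]
Event 8: LOCAL 3: VV[3][3]++ -> VV[3]=[0, 0, 0, 3]
Event 9: SEND 1->2: VV[1][1]++ -> VV[1]=[2, 5, 0, 0], msg_vec=[2, 5, 0, 0]; VV[2]=max(VV[2],msg_vec) then VV[2][2]++ -> VV[2]=[2, 5, 4, 2]
Event 2 stamp: [0, 2, 0, 0]
Event 8 stamp: [0, 0, 0, 3]
[0, 2, 0, 0] <= [0, 0, 0, 3]? False
[0, 0, 0, 3] <= [0, 2, 0, 0]? False
Relation: concurrent

Answer: concurrent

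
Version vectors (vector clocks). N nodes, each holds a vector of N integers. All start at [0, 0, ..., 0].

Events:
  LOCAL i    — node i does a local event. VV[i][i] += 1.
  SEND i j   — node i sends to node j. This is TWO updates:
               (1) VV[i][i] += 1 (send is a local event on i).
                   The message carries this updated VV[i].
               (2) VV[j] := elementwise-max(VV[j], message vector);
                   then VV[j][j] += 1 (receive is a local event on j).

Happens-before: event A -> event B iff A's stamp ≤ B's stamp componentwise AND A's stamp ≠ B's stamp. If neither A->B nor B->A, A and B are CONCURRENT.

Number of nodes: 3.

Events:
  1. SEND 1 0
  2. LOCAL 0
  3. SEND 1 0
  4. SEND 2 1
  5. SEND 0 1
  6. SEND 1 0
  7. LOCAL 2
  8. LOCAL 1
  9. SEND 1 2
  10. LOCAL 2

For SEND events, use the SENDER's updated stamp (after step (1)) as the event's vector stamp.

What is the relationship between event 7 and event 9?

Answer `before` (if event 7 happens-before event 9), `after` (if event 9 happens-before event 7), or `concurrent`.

Initial: VV[0]=[0, 0, 0]
Initial: VV[1]=[0, 0, 0]
Initial: VV[2]=[0, 0, 0]
Event 1: SEND 1->0: VV[1][1]++ -> VV[1]=[0, 1, 0], msg_vec=[0, 1, 0]; VV[0]=max(VV[0],msg_vec) then VV[0][0]++ -> VV[0]=[1, 1, 0]
Event 2: LOCAL 0: VV[0][0]++ -> VV[0]=[2, 1, 0]
Event 3: SEND 1->0: VV[1][1]++ -> VV[1]=[0, 2, 0], msg_vec=[0, 2, 0]; VV[0]=max(VV[0],msg_vec) then VV[0][0]++ -> VV[0]=[3, 2, 0]
Event 4: SEND 2->1: VV[2][2]++ -> VV[2]=[0, 0, 1], msg_vec=[0, 0, 1]; VV[1]=max(VV[1],msg_vec) then VV[1][1]++ -> VV[1]=[0, 3, 1]
Event 5: SEND 0->1: VV[0][0]++ -> VV[0]=[4, 2, 0], msg_vec=[4, 2, 0]; VV[1]=max(VV[1],msg_vec) then VV[1][1]++ -> VV[1]=[4, 4, 1]
Event 6: SEND 1->0: VV[1][1]++ -> VV[1]=[4, 5, 1], msg_vec=[4, 5, 1]; VV[0]=max(VV[0],msg_vec) then VV[0][0]++ -> VV[0]=[5, 5, 1]
Event 7: LOCAL 2: VV[2][2]++ -> VV[2]=[0, 0, 2]
Event 8: LOCAL 1: VV[1][1]++ -> VV[1]=[4, 6, 1]
Event 9: SEND 1->2: VV[1][1]++ -> VV[1]=[4, 7, 1], msg_vec=[4, 7, 1]; VV[2]=max(VV[2],msg_vec) then VV[2][2]++ -> VV[2]=[4, 7, 3]
Event 10: LOCAL 2: VV[2][2]++ -> VV[2]=[4, 7, 4]
Event 7 stamp: [0, 0, 2]
Event 9 stamp: [4, 7, 1]
[0, 0, 2] <= [4, 7, 1]? False
[4, 7, 1] <= [0, 0, 2]? False
Relation: concurrent

Answer: concurrent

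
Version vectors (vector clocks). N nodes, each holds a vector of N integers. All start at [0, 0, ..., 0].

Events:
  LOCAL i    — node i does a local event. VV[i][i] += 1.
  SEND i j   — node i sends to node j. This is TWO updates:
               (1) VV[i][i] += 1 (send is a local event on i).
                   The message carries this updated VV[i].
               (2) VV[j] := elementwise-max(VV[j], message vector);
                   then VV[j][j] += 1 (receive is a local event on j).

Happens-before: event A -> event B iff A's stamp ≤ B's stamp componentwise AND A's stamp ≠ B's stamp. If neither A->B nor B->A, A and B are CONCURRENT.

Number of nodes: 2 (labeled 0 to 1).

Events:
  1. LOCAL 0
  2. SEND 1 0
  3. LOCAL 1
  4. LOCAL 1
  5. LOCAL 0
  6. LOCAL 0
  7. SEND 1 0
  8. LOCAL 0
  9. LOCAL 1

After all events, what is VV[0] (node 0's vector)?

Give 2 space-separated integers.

Initial: VV[0]=[0, 0]
Initial: VV[1]=[0, 0]
Event 1: LOCAL 0: VV[0][0]++ -> VV[0]=[1, 0]
Event 2: SEND 1->0: VV[1][1]++ -> VV[1]=[0, 1], msg_vec=[0, 1]; VV[0]=max(VV[0],msg_vec) then VV[0][0]++ -> VV[0]=[2, 1]
Event 3: LOCAL 1: VV[1][1]++ -> VV[1]=[0, 2]
Event 4: LOCAL 1: VV[1][1]++ -> VV[1]=[0, 3]
Event 5: LOCAL 0: VV[0][0]++ -> VV[0]=[3, 1]
Event 6: LOCAL 0: VV[0][0]++ -> VV[0]=[4, 1]
Event 7: SEND 1->0: VV[1][1]++ -> VV[1]=[0, 4], msg_vec=[0, 4]; VV[0]=max(VV[0],msg_vec) then VV[0][0]++ -> VV[0]=[5, 4]
Event 8: LOCAL 0: VV[0][0]++ -> VV[0]=[6, 4]
Event 9: LOCAL 1: VV[1][1]++ -> VV[1]=[0, 5]
Final vectors: VV[0]=[6, 4]; VV[1]=[0, 5]

Answer: 6 4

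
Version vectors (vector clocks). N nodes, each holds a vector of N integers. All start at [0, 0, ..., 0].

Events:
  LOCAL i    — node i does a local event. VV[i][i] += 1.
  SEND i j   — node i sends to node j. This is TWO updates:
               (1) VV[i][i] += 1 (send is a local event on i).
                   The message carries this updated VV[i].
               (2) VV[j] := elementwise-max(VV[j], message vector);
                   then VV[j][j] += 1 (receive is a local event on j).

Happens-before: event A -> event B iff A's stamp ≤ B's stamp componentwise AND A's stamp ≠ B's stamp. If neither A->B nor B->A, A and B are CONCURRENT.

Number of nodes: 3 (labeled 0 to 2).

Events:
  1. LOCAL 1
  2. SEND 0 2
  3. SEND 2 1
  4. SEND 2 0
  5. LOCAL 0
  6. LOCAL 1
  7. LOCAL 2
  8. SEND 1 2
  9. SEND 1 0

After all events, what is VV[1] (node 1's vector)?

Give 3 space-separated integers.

Answer: 1 5 2

Derivation:
Initial: VV[0]=[0, 0, 0]
Initial: VV[1]=[0, 0, 0]
Initial: VV[2]=[0, 0, 0]
Event 1: LOCAL 1: VV[1][1]++ -> VV[1]=[0, 1, 0]
Event 2: SEND 0->2: VV[0][0]++ -> VV[0]=[1, 0, 0], msg_vec=[1, 0, 0]; VV[2]=max(VV[2],msg_vec) then VV[2][2]++ -> VV[2]=[1, 0, 1]
Event 3: SEND 2->1: VV[2][2]++ -> VV[2]=[1, 0, 2], msg_vec=[1, 0, 2]; VV[1]=max(VV[1],msg_vec) then VV[1][1]++ -> VV[1]=[1, 2, 2]
Event 4: SEND 2->0: VV[2][2]++ -> VV[2]=[1, 0, 3], msg_vec=[1, 0, 3]; VV[0]=max(VV[0],msg_vec) then VV[0][0]++ -> VV[0]=[2, 0, 3]
Event 5: LOCAL 0: VV[0][0]++ -> VV[0]=[3, 0, 3]
Event 6: LOCAL 1: VV[1][1]++ -> VV[1]=[1, 3, 2]
Event 7: LOCAL 2: VV[2][2]++ -> VV[2]=[1, 0, 4]
Event 8: SEND 1->2: VV[1][1]++ -> VV[1]=[1, 4, 2], msg_vec=[1, 4, 2]; VV[2]=max(VV[2],msg_vec) then VV[2][2]++ -> VV[2]=[1, 4, 5]
Event 9: SEND 1->0: VV[1][1]++ -> VV[1]=[1, 5, 2], msg_vec=[1, 5, 2]; VV[0]=max(VV[0],msg_vec) then VV[0][0]++ -> VV[0]=[4, 5, 3]
Final vectors: VV[0]=[4, 5, 3]; VV[1]=[1, 5, 2]; VV[2]=[1, 4, 5]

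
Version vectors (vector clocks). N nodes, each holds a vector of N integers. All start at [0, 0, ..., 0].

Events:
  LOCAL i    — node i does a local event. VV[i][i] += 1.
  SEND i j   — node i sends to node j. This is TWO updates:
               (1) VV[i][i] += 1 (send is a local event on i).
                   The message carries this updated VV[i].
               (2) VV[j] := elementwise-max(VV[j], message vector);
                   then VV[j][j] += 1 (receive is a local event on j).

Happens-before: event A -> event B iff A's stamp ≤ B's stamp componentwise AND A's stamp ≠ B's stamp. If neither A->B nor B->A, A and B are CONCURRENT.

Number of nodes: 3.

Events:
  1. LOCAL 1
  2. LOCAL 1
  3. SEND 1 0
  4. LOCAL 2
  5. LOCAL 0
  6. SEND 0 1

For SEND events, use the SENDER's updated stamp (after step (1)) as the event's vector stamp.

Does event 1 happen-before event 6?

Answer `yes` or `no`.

Answer: yes

Derivation:
Initial: VV[0]=[0, 0, 0]
Initial: VV[1]=[0, 0, 0]
Initial: VV[2]=[0, 0, 0]
Event 1: LOCAL 1: VV[1][1]++ -> VV[1]=[0, 1, 0]
Event 2: LOCAL 1: VV[1][1]++ -> VV[1]=[0, 2, 0]
Event 3: SEND 1->0: VV[1][1]++ -> VV[1]=[0, 3, 0], msg_vec=[0, 3, 0]; VV[0]=max(VV[0],msg_vec) then VV[0][0]++ -> VV[0]=[1, 3, 0]
Event 4: LOCAL 2: VV[2][2]++ -> VV[2]=[0, 0, 1]
Event 5: LOCAL 0: VV[0][0]++ -> VV[0]=[2, 3, 0]
Event 6: SEND 0->1: VV[0][0]++ -> VV[0]=[3, 3, 0], msg_vec=[3, 3, 0]; VV[1]=max(VV[1],msg_vec) then VV[1][1]++ -> VV[1]=[3, 4, 0]
Event 1 stamp: [0, 1, 0]
Event 6 stamp: [3, 3, 0]
[0, 1, 0] <= [3, 3, 0]? True. Equal? False. Happens-before: True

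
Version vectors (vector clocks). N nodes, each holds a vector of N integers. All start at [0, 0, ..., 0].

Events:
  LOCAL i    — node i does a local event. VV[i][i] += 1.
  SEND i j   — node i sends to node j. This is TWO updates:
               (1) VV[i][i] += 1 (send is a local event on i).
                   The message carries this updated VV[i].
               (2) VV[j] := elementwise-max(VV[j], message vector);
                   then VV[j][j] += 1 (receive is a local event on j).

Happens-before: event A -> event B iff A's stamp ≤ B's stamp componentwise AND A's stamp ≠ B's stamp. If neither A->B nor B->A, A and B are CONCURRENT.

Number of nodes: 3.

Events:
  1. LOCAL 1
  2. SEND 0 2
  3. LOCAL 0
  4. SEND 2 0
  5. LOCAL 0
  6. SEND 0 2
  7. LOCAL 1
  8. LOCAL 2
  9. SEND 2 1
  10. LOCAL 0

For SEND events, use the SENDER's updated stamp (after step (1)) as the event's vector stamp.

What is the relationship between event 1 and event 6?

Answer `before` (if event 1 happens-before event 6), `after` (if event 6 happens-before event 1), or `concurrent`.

Initial: VV[0]=[0, 0, 0]
Initial: VV[1]=[0, 0, 0]
Initial: VV[2]=[0, 0, 0]
Event 1: LOCAL 1: VV[1][1]++ -> VV[1]=[0, 1, 0]
Event 2: SEND 0->2: VV[0][0]++ -> VV[0]=[1, 0, 0], msg_vec=[1, 0, 0]; VV[2]=max(VV[2],msg_vec) then VV[2][2]++ -> VV[2]=[1, 0, 1]
Event 3: LOCAL 0: VV[0][0]++ -> VV[0]=[2, 0, 0]
Event 4: SEND 2->0: VV[2][2]++ -> VV[2]=[1, 0, 2], msg_vec=[1, 0, 2]; VV[0]=max(VV[0],msg_vec) then VV[0][0]++ -> VV[0]=[3, 0, 2]
Event 5: LOCAL 0: VV[0][0]++ -> VV[0]=[4, 0, 2]
Event 6: SEND 0->2: VV[0][0]++ -> VV[0]=[5, 0, 2], msg_vec=[5, 0, 2]; VV[2]=max(VV[2],msg_vec) then VV[2][2]++ -> VV[2]=[5, 0, 3]
Event 7: LOCAL 1: VV[1][1]++ -> VV[1]=[0, 2, 0]
Event 8: LOCAL 2: VV[2][2]++ -> VV[2]=[5, 0, 4]
Event 9: SEND 2->1: VV[2][2]++ -> VV[2]=[5, 0, 5], msg_vec=[5, 0, 5]; VV[1]=max(VV[1],msg_vec) then VV[1][1]++ -> VV[1]=[5, 3, 5]
Event 10: LOCAL 0: VV[0][0]++ -> VV[0]=[6, 0, 2]
Event 1 stamp: [0, 1, 0]
Event 6 stamp: [5, 0, 2]
[0, 1, 0] <= [5, 0, 2]? False
[5, 0, 2] <= [0, 1, 0]? False
Relation: concurrent

Answer: concurrent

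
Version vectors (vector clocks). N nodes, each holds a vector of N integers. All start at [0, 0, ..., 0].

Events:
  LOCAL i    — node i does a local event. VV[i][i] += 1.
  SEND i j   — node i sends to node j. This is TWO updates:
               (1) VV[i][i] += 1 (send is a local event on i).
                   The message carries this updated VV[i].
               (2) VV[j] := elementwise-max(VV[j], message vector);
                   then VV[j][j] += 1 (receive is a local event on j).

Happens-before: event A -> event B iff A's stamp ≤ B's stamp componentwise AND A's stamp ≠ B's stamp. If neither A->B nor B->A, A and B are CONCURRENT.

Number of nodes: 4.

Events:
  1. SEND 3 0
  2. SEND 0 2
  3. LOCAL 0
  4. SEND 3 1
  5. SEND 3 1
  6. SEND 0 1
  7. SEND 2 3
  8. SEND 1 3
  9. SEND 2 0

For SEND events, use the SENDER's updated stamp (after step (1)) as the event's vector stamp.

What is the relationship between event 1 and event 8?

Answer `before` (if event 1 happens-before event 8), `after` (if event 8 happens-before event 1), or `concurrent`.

Answer: before

Derivation:
Initial: VV[0]=[0, 0, 0, 0]
Initial: VV[1]=[0, 0, 0, 0]
Initial: VV[2]=[0, 0, 0, 0]
Initial: VV[3]=[0, 0, 0, 0]
Event 1: SEND 3->0: VV[3][3]++ -> VV[3]=[0, 0, 0, 1], msg_vec=[0, 0, 0, 1]; VV[0]=max(VV[0],msg_vec) then VV[0][0]++ -> VV[0]=[1, 0, 0, 1]
Event 2: SEND 0->2: VV[0][0]++ -> VV[0]=[2, 0, 0, 1], msg_vec=[2, 0, 0, 1]; VV[2]=max(VV[2],msg_vec) then VV[2][2]++ -> VV[2]=[2, 0, 1, 1]
Event 3: LOCAL 0: VV[0][0]++ -> VV[0]=[3, 0, 0, 1]
Event 4: SEND 3->1: VV[3][3]++ -> VV[3]=[0, 0, 0, 2], msg_vec=[0, 0, 0, 2]; VV[1]=max(VV[1],msg_vec) then VV[1][1]++ -> VV[1]=[0, 1, 0, 2]
Event 5: SEND 3->1: VV[3][3]++ -> VV[3]=[0, 0, 0, 3], msg_vec=[0, 0, 0, 3]; VV[1]=max(VV[1],msg_vec) then VV[1][1]++ -> VV[1]=[0, 2, 0, 3]
Event 6: SEND 0->1: VV[0][0]++ -> VV[0]=[4, 0, 0, 1], msg_vec=[4, 0, 0, 1]; VV[1]=max(VV[1],msg_vec) then VV[1][1]++ -> VV[1]=[4, 3, 0, 3]
Event 7: SEND 2->3: VV[2][2]++ -> VV[2]=[2, 0, 2, 1], msg_vec=[2, 0, 2, 1]; VV[3]=max(VV[3],msg_vec) then VV[3][3]++ -> VV[3]=[2, 0, 2, 4]
Event 8: SEND 1->3: VV[1][1]++ -> VV[1]=[4, 4, 0, 3], msg_vec=[4, 4, 0, 3]; VV[3]=max(VV[3],msg_vec) then VV[3][3]++ -> VV[3]=[4, 4, 2, 5]
Event 9: SEND 2->0: VV[2][2]++ -> VV[2]=[2, 0, 3, 1], msg_vec=[2, 0, 3, 1]; VV[0]=max(VV[0],msg_vec) then VV[0][0]++ -> VV[0]=[5, 0, 3, 1]
Event 1 stamp: [0, 0, 0, 1]
Event 8 stamp: [4, 4, 0, 3]
[0, 0, 0, 1] <= [4, 4, 0, 3]? True
[4, 4, 0, 3] <= [0, 0, 0, 1]? False
Relation: before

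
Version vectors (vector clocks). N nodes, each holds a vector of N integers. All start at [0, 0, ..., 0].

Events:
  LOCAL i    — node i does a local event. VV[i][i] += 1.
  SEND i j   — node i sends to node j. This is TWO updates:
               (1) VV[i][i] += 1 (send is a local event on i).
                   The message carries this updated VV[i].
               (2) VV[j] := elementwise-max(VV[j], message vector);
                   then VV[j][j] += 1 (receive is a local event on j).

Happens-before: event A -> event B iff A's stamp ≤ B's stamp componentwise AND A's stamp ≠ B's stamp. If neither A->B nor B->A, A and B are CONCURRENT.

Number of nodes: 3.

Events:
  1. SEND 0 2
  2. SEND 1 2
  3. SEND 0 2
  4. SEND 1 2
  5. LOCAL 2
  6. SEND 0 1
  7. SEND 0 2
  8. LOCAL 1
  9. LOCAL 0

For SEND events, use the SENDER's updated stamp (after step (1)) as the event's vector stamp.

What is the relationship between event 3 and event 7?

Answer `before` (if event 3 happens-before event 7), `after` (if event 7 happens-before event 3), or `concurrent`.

Initial: VV[0]=[0, 0, 0]
Initial: VV[1]=[0, 0, 0]
Initial: VV[2]=[0, 0, 0]
Event 1: SEND 0->2: VV[0][0]++ -> VV[0]=[1, 0, 0], msg_vec=[1, 0, 0]; VV[2]=max(VV[2],msg_vec) then VV[2][2]++ -> VV[2]=[1, 0, 1]
Event 2: SEND 1->2: VV[1][1]++ -> VV[1]=[0, 1, 0], msg_vec=[0, 1, 0]; VV[2]=max(VV[2],msg_vec) then VV[2][2]++ -> VV[2]=[1, 1, 2]
Event 3: SEND 0->2: VV[0][0]++ -> VV[0]=[2, 0, 0], msg_vec=[2, 0, 0]; VV[2]=max(VV[2],msg_vec) then VV[2][2]++ -> VV[2]=[2, 1, 3]
Event 4: SEND 1->2: VV[1][1]++ -> VV[1]=[0, 2, 0], msg_vec=[0, 2, 0]; VV[2]=max(VV[2],msg_vec) then VV[2][2]++ -> VV[2]=[2, 2, 4]
Event 5: LOCAL 2: VV[2][2]++ -> VV[2]=[2, 2, 5]
Event 6: SEND 0->1: VV[0][0]++ -> VV[0]=[3, 0, 0], msg_vec=[3, 0, 0]; VV[1]=max(VV[1],msg_vec) then VV[1][1]++ -> VV[1]=[3, 3, 0]
Event 7: SEND 0->2: VV[0][0]++ -> VV[0]=[4, 0, 0], msg_vec=[4, 0, 0]; VV[2]=max(VV[2],msg_vec) then VV[2][2]++ -> VV[2]=[4, 2, 6]
Event 8: LOCAL 1: VV[1][1]++ -> VV[1]=[3, 4, 0]
Event 9: LOCAL 0: VV[0][0]++ -> VV[0]=[5, 0, 0]
Event 3 stamp: [2, 0, 0]
Event 7 stamp: [4, 0, 0]
[2, 0, 0] <= [4, 0, 0]? True
[4, 0, 0] <= [2, 0, 0]? False
Relation: before

Answer: before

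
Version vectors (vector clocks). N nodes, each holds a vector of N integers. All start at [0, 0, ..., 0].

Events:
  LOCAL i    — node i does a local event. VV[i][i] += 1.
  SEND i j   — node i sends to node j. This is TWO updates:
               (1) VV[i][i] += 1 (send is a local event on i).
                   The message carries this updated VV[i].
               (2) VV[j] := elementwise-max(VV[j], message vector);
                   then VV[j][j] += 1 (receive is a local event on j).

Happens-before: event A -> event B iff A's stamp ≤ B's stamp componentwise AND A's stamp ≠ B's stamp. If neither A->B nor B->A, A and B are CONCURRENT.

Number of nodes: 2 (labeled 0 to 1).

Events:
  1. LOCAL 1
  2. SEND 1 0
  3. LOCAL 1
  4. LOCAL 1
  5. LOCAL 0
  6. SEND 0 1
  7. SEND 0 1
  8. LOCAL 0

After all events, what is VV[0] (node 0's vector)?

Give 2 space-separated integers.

Answer: 5 2

Derivation:
Initial: VV[0]=[0, 0]
Initial: VV[1]=[0, 0]
Event 1: LOCAL 1: VV[1][1]++ -> VV[1]=[0, 1]
Event 2: SEND 1->0: VV[1][1]++ -> VV[1]=[0, 2], msg_vec=[0, 2]; VV[0]=max(VV[0],msg_vec) then VV[0][0]++ -> VV[0]=[1, 2]
Event 3: LOCAL 1: VV[1][1]++ -> VV[1]=[0, 3]
Event 4: LOCAL 1: VV[1][1]++ -> VV[1]=[0, 4]
Event 5: LOCAL 0: VV[0][0]++ -> VV[0]=[2, 2]
Event 6: SEND 0->1: VV[0][0]++ -> VV[0]=[3, 2], msg_vec=[3, 2]; VV[1]=max(VV[1],msg_vec) then VV[1][1]++ -> VV[1]=[3, 5]
Event 7: SEND 0->1: VV[0][0]++ -> VV[0]=[4, 2], msg_vec=[4, 2]; VV[1]=max(VV[1],msg_vec) then VV[1][1]++ -> VV[1]=[4, 6]
Event 8: LOCAL 0: VV[0][0]++ -> VV[0]=[5, 2]
Final vectors: VV[0]=[5, 2]; VV[1]=[4, 6]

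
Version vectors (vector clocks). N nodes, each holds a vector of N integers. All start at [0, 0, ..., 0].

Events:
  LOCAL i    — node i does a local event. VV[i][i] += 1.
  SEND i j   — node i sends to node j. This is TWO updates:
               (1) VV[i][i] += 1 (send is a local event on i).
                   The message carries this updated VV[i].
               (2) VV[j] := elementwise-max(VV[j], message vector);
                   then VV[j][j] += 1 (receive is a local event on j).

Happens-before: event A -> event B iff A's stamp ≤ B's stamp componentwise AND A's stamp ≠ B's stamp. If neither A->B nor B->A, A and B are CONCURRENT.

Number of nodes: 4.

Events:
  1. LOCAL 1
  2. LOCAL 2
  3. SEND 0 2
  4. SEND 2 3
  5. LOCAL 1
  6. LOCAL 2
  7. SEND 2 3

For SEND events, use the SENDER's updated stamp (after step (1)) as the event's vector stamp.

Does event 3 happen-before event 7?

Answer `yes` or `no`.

Initial: VV[0]=[0, 0, 0, 0]
Initial: VV[1]=[0, 0, 0, 0]
Initial: VV[2]=[0, 0, 0, 0]
Initial: VV[3]=[0, 0, 0, 0]
Event 1: LOCAL 1: VV[1][1]++ -> VV[1]=[0, 1, 0, 0]
Event 2: LOCAL 2: VV[2][2]++ -> VV[2]=[0, 0, 1, 0]
Event 3: SEND 0->2: VV[0][0]++ -> VV[0]=[1, 0, 0, 0], msg_vec=[1, 0, 0, 0]; VV[2]=max(VV[2],msg_vec) then VV[2][2]++ -> VV[2]=[1, 0, 2, 0]
Event 4: SEND 2->3: VV[2][2]++ -> VV[2]=[1, 0, 3, 0], msg_vec=[1, 0, 3, 0]; VV[3]=max(VV[3],msg_vec) then VV[3][3]++ -> VV[3]=[1, 0, 3, 1]
Event 5: LOCAL 1: VV[1][1]++ -> VV[1]=[0, 2, 0, 0]
Event 6: LOCAL 2: VV[2][2]++ -> VV[2]=[1, 0, 4, 0]
Event 7: SEND 2->3: VV[2][2]++ -> VV[2]=[1, 0, 5, 0], msg_vec=[1, 0, 5, 0]; VV[3]=max(VV[3],msg_vec) then VV[3][3]++ -> VV[3]=[1, 0, 5, 2]
Event 3 stamp: [1, 0, 0, 0]
Event 7 stamp: [1, 0, 5, 0]
[1, 0, 0, 0] <= [1, 0, 5, 0]? True. Equal? False. Happens-before: True

Answer: yes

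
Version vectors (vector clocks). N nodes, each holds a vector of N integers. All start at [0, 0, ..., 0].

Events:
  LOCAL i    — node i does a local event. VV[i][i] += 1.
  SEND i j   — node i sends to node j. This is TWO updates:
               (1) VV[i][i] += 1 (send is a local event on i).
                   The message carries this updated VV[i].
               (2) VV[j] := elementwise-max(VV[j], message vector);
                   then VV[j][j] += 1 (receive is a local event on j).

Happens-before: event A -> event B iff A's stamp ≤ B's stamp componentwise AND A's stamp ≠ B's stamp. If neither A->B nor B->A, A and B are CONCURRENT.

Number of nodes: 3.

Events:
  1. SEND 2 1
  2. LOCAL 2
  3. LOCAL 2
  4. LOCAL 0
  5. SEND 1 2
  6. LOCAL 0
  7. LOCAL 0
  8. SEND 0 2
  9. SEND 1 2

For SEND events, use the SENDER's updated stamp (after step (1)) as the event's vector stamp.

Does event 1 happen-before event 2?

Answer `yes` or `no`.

Answer: yes

Derivation:
Initial: VV[0]=[0, 0, 0]
Initial: VV[1]=[0, 0, 0]
Initial: VV[2]=[0, 0, 0]
Event 1: SEND 2->1: VV[2][2]++ -> VV[2]=[0, 0, 1], msg_vec=[0, 0, 1]; VV[1]=max(VV[1],msg_vec) then VV[1][1]++ -> VV[1]=[0, 1, 1]
Event 2: LOCAL 2: VV[2][2]++ -> VV[2]=[0, 0, 2]
Event 3: LOCAL 2: VV[2][2]++ -> VV[2]=[0, 0, 3]
Event 4: LOCAL 0: VV[0][0]++ -> VV[0]=[1, 0, 0]
Event 5: SEND 1->2: VV[1][1]++ -> VV[1]=[0, 2, 1], msg_vec=[0, 2, 1]; VV[2]=max(VV[2],msg_vec) then VV[2][2]++ -> VV[2]=[0, 2, 4]
Event 6: LOCAL 0: VV[0][0]++ -> VV[0]=[2, 0, 0]
Event 7: LOCAL 0: VV[0][0]++ -> VV[0]=[3, 0, 0]
Event 8: SEND 0->2: VV[0][0]++ -> VV[0]=[4, 0, 0], msg_vec=[4, 0, 0]; VV[2]=max(VV[2],msg_vec) then VV[2][2]++ -> VV[2]=[4, 2, 5]
Event 9: SEND 1->2: VV[1][1]++ -> VV[1]=[0, 3, 1], msg_vec=[0, 3, 1]; VV[2]=max(VV[2],msg_vec) then VV[2][2]++ -> VV[2]=[4, 3, 6]
Event 1 stamp: [0, 0, 1]
Event 2 stamp: [0, 0, 2]
[0, 0, 1] <= [0, 0, 2]? True. Equal? False. Happens-before: True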